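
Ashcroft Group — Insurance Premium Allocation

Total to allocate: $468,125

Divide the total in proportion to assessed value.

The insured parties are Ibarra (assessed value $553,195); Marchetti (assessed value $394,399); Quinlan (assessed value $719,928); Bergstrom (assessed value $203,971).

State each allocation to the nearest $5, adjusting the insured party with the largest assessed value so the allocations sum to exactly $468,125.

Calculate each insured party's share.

Sum of assessed value: 1,871,493.
Pro-rata amounts: Ibarra 553,195/1,871,493 × $468,125 = 138,373.16; Marchetti 394,399/1,871,493 × $468,125 = 98,652.80; Quinlan 719,928/1,871,493 × $468,125 = 180,078.84; Bergstrom 203,971/1,871,493 × $468,125 = 51,020.19.
At nearest $5: Ibarra $138,375; Marchetti $98,655; Quinlan $180,080; Bergstrom $51,020. Sum = $468,130.
Difference $468,125 − $468,130 = −$5 applied to largest assessed value (Quinlan): Quinlan becomes $180,075.

Ibarra: $138,375 | Marchetti: $98,655 | Quinlan: $180,075 | Bergstrom: $51,020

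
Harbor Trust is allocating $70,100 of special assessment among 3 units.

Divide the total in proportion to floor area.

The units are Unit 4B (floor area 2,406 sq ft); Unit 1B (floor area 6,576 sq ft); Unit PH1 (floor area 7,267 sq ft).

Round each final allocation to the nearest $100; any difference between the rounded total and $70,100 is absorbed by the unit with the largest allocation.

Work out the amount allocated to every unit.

Unit 4B: $10,400 | Unit 1B: $28,400 | Unit PH1: $31,300

Combined floor area = 16,249.
Pro-rata amounts: Unit 4B 2,406/16,249 × $70,100 = 10,379.75; Unit 1B 6,576/16,249 × $70,100 = 28,369.60; Unit PH1 7,267/16,249 × $70,100 = 31,350.65.
Rounded to nearest $100: Unit 4B $10,400; Unit 1B $28,400; Unit PH1 $31,400. Sum = $70,200.
Difference $70,100 − $70,200 = −$100 applied to largest allocation (Unit PH1): Unit PH1 becomes $31,300.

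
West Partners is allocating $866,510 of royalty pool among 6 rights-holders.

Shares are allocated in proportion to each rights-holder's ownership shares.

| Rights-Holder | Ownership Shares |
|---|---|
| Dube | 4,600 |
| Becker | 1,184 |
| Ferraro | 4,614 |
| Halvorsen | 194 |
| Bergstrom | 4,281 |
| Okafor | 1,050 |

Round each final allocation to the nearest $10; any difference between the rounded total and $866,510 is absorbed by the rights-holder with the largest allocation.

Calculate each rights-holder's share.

Dube: $250,330 · Becker: $64,430 · Ferraro: $251,080 · Halvorsen: $10,560 · Bergstrom: $232,970 · Okafor: $57,140

Combined ownership shares = 15,923.
Raw shares: Dube 4,600/15,923 × $866,510 = 250,326.32; Becker 1,184/15,923 × $866,510 = 64,431.82; Ferraro 4,614/15,923 × $866,510 = 251,088.18; Halvorsen 194/15,923 × $866,510 = 10,557.24; Bergstrom 4,281/15,923 × $866,510 = 232,966.73; Okafor 1,050/15,923 × $866,510 = 57,139.70.
Rounded to nearest $10: Dube $250,330; Becker $64,430; Ferraro $251,090; Halvorsen $10,560; Bergstrom $232,970; Okafor $57,140. Sum = $866,520.
Difference $866,510 − $866,520 = −$10 applied to largest allocation (Ferraro): Ferraro becomes $251,080.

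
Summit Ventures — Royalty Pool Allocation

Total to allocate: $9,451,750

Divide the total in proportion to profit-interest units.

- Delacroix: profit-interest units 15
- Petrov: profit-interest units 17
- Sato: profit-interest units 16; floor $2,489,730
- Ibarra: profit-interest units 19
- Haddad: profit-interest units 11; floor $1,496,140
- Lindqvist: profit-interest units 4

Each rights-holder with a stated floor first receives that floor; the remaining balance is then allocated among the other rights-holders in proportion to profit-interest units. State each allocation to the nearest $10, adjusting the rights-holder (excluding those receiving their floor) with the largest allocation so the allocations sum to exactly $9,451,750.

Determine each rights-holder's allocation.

Delacroix: $1,490,690 | Petrov: $1,689,450 | Sato: $2,489,730 | Ibarra: $1,888,220 | Haddad: $1,496,140 | Lindqvist: $397,520

Fund the minimums — Sato $2,489,730; Haddad $1,496,140. Residual $5,465,880.
Residual split over remaining profit-interest units 55: Delacroix 1,490,694.55 → $1,490,690; Petrov 1,689,453.82 → $1,689,450; Ibarra 1,888,213.09 → $1,888,210; Lindqvist 397,518.55 → $397,520.
Rounding difference +$10 applied to Ibarra → $1,888,220.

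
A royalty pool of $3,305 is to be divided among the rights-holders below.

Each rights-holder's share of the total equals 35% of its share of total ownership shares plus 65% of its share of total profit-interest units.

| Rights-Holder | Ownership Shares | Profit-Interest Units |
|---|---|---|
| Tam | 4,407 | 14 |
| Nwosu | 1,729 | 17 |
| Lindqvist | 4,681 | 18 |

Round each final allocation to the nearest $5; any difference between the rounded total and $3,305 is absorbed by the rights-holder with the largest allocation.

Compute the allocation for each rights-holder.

Tam: $1,085; Nwosu: $930; Lindqvist: $1,290

Totals — ownership shares 10,817, profit-interest units 49.
Composite weights (35% ownership shares + 65% profit-interest units): Tam 0.3283; Nwosu 0.2815; Lindqvist 0.3902.
Raw shares: Tam 1,085.06; Nwosu 930.21; Lindqvist 1,289.73.
At nearest $5: Tam $1,085; Nwosu $930; Lindqvist $1,290. Sum = $3,305.
Rounded total matches; no reconciliation needed.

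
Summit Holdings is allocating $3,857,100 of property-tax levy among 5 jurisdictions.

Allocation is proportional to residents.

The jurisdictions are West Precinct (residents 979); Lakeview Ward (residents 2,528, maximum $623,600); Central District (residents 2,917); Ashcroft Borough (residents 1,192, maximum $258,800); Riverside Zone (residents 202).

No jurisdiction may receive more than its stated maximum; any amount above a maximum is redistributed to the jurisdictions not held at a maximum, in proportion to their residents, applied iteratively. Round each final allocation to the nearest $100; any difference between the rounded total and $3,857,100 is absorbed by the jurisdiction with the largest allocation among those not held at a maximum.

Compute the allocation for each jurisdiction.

West Precinct: $710,600; Lakeview Ward: $623,600; Central District: $2,117,500; Ashcroft Borough: $258,800; Riverside Zone: $146,600

Sum of residents: 7,818.
Unconstrained shares: West Precinct 483,000.88; Lakeview Ward 1,247,217.81; Central District 1,439,135.42; Ashcroft Borough 588,086.88; Riverside Zone 99,659.02.
Capped: Lakeview Ward ($623,600), Ashcroft Borough ($258,800); residual $2,974,700 reallocated over remaining residents 4,098.
Shares after redistribution: West Precinct 710,646.97 → $710,600; Central District 2,117,423.11 → $2,117,400; Riverside Zone 146,629.92 → $146,600.
Rounding difference +$100 applied to Central District → $2,117,500.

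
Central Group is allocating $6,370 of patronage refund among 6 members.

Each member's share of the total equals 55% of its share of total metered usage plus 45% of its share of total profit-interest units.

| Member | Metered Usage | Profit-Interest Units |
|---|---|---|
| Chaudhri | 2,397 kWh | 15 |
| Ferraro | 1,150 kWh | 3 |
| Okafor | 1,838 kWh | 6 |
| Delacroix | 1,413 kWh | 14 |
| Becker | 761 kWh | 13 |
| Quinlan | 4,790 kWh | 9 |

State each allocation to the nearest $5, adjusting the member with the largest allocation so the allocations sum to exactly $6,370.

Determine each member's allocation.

Totals — metered usage 12,349, profit-interest units 60.
Combined weights (55% metered usage + 45% profit-interest units): Chaudhri 0.2193; Ferraro 0.0737; Okafor 0.1269; Delacroix 0.1679; Becker 0.1314; Quinlan 0.2808.
Proportional shares: Chaudhri 1,396.67; Ferraro 469.59; Okafor 808.10; Delacroix 1,069.73; Becker 836.98; Quinlan 1,788.93.
At nearest $5: Chaudhri $1,395; Ferraro $470; Okafor $810; Delacroix $1,070; Becker $835; Quinlan $1,790. Sum = $6,370.
Sum already equals the total — no adjustment.

Chaudhri: $1,395; Ferraro: $470; Okafor: $810; Delacroix: $1,070; Becker: $835; Quinlan: $1,790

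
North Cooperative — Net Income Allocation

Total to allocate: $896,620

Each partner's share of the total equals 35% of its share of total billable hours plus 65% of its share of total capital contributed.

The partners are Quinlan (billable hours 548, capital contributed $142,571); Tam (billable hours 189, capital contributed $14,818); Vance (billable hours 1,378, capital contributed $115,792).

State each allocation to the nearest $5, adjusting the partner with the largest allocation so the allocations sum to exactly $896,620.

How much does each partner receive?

Billable hours total 2,115; capital contributed total 273,181.
Blended shares (35% billable hours + 65% capital contributed): Quinlan 0.4299; Tam 0.0665; Vance 0.5036.
Unrounded shares: Quinlan 385,470.77; Tam 59,655.87; Vance 451,493.36.
Rounded to nearest $5: Quinlan $385,470; Tam $59,655; Vance $451,495. Sum = $896,620.
Rounded total matches; no reconciliation needed.

Quinlan: $385,470; Tam: $59,655; Vance: $451,495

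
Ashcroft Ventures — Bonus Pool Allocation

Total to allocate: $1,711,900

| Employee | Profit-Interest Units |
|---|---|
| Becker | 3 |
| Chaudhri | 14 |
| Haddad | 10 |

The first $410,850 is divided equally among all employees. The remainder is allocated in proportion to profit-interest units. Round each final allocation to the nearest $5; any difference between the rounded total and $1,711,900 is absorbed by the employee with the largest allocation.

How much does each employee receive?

Becker: $281,510 | Chaudhri: $811,570 | Haddad: $618,820

Equal tier: $410,850 ÷ 3 = $136,950 apiece.
Remainder $1,301,050 by profit-interest units (total 27): Becker 144,561.11 → $144,560; Chaudhri 674,618.52 → $674,620; Haddad 481,870.37 → $481,870.
Totals: Becker $136,950 + $144,560 = $281,510; Chaudhri $136,950 + $674,620 = $811,570; Haddad $136,950 + $481,870 = $618,820.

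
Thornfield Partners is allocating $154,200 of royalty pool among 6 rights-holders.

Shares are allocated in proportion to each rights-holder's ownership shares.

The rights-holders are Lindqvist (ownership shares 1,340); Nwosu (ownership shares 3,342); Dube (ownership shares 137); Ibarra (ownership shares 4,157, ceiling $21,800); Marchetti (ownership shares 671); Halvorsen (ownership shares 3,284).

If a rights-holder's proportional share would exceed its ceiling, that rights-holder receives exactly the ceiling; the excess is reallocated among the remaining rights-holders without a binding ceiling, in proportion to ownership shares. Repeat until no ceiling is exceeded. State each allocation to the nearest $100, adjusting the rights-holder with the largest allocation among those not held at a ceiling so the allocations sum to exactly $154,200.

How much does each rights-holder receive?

Lindqvist: $20,200; Nwosu: $50,400; Dube: $2,100; Ibarra: $21,800; Marchetti: $10,100; Halvorsen: $49,600

Ownership shares total: 12,931.
Pro-rata shares before constraints: Lindqvist 15,979.27; Nwosu 39,852.79; Dube 1,633.70; Ibarra 49,571.53; Marchetti 8,001.56; Halvorsen 39,161.15.
Capped: Ibarra ($21,800); residual $132,400 reallocated over remaining ownership shares 8,774.
Redistributed shares: Lindqvist 20,220.65 → $20,200; Nwosu 50,430.91 → $50,400; Dube 2,067.34 → $2,100; Marchetti 10,125.42 → $10,100; Halvorsen 49,555.69 → $49,600.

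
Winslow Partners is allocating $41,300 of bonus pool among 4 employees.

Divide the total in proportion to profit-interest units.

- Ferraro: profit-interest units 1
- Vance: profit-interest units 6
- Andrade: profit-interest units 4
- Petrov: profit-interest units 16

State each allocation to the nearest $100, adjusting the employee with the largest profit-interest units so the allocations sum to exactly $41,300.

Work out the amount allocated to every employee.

Ferraro: $1,500 · Vance: $9,200 · Andrade: $6,100 · Petrov: $24,500

Total profit-interest units = 1 + 6 + 4 + 16 = 27.
Pro-rata amounts: Ferraro 1,529.63; Vance 9,177.78; Andrade 6,118.52; Petrov 24,474.07.
At nearest $100: Ferraro $1,500; Vance $9,200; Andrade $6,100; Petrov $24,500. Sum = $41,300.
Rounded total matches; no reconciliation needed.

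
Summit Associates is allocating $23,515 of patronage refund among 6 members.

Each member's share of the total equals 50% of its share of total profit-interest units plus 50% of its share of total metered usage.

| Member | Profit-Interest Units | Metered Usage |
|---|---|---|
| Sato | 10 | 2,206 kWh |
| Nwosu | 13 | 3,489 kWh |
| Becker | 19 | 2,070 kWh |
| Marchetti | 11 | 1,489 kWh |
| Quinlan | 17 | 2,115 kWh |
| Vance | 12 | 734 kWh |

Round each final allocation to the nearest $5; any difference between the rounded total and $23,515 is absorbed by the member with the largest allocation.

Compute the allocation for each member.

Sato: $3,575 | Nwosu: $5,255 | Becker: $4,735 | Marchetti: $3,025 | Quinlan: $4,490 | Vance: $2,435

Profit-interest units total 82; metered usage total 12,103.
Composite weights (50% profit-interest units + 50% metered usage): Sato 0.1521; Nwosu 0.2234; Becker 0.2014; Marchetti 0.1286; Quinlan 0.1910; Vance 0.1035.
Unrounded shares: Sato 3,576.87; Nwosu 5,253.39; Becker 4,735.21; Marchetti 3,023.72; Quinlan 4,492.15; Vance 2,433.66.
After rounding ($5): Sato $3,575; Nwosu $5,255; Becker $4,735; Marchetti $3,025; Quinlan $4,490; Vance $2,435. Sum = $23,515.
No rounding difference to absorb.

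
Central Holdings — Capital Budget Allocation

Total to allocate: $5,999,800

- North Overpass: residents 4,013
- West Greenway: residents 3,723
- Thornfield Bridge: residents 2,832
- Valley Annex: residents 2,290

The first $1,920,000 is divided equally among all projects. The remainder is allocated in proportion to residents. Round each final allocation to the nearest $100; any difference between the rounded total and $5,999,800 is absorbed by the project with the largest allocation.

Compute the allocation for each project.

Equal tier: $1,920,000 ÷ 4 = $480,000 apiece.
Remainder $4,079,800 by residents (total 12,858): North Overpass 1,273,311.35 → $1,273,300; West Greenway 1,181,295.33 → $1,181,300; Thornfield Bridge 898,584.04 → $898,600; Valley Annex 726,609.27 → $726,600.
Totals: North Overpass $480,000 + $1,273,300 = $1,753,300; West Greenway $480,000 + $1,181,300 = $1,661,300; Thornfield Bridge $480,000 + $898,600 = $1,378,600; Valley Annex $480,000 + $726,600 = $1,206,600.

North Overpass: $1,753,300; West Greenway: $1,661,300; Thornfield Bridge: $1,378,600; Valley Annex: $1,206,600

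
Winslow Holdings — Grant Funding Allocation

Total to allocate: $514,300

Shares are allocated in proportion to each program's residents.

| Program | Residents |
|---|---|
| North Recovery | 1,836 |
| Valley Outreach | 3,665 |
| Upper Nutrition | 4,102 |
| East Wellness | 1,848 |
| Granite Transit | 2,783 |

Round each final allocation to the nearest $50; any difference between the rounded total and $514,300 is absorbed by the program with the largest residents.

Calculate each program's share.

Sum of residents: 14,234.
Pro-rata amounts: North Recovery 1,836/14,234 × $514,300 = 66,337.98; Valley Outreach 3,665/14,234 × $514,300 = 132,423.04; Upper Nutrition 4,102/14,234 × $514,300 = 148,212.63; East Wellness 1,848/14,234 × $514,300 = 66,771.56; Granite Transit 2,783/14,234 × $514,300 = 100,554.79.
After rounding ($50): North Recovery $66,350; Valley Outreach $132,400; Upper Nutrition $148,200; East Wellness $66,750; Granite Transit $100,550. Sum = $514,250.
Difference $514,300 − $514,250 = +$50 applied to largest residents (Upper Nutrition): Upper Nutrition becomes $148,250.

North Recovery: $66,350 | Valley Outreach: $132,400 | Upper Nutrition: $148,250 | East Wellness: $66,750 | Granite Transit: $100,550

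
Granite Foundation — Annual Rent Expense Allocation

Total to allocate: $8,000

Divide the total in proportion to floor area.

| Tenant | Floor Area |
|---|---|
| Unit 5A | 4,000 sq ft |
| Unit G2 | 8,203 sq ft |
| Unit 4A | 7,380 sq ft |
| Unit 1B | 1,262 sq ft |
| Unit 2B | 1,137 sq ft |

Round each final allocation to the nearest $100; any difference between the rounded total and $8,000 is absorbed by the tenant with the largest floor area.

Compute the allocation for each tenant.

Sum of floor area: 4,000 + 8,203 + 7,380 + 1,262 + 1,137 = 21,982.
Pro-rata amounts: Unit 5A 1,455.74; Unit G2 2,985.35; Unit 4A 2,685.83; Unit 1B 459.28; Unit 2B 413.79.
After rounding ($100): Unit 5A $1,500; Unit G2 $3,000; Unit 4A $2,700; Unit 1B $500; Unit 2B $400. Sum = $8,100.
Difference $8,000 − $8,100 = −$100 applied to largest floor area (Unit G2): Unit G2 becomes $2,900.

Unit 5A: $1,500 · Unit G2: $2,900 · Unit 4A: $2,700 · Unit 1B: $500 · Unit 2B: $400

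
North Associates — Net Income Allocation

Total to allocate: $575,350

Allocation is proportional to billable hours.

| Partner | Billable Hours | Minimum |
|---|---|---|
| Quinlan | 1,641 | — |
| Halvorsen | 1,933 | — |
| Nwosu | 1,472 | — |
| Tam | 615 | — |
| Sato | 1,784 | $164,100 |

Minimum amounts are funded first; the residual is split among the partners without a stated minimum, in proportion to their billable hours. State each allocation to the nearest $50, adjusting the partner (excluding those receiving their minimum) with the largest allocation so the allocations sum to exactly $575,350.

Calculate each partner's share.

Quinlan: $119,200; Halvorsen: $140,400; Nwosu: $106,950; Tam: $44,700; Sato: $164,100

Fund the minimums — Sato $164,100. Residual $411,250.
Residual split over remaining billable hours 5,661: Quinlan 119,212.37 → $119,200; Halvorsen 140,425.06 → $140,450; Nwosu 106,935.17 → $106,950; Tam 44,677.40 → $44,700.
Rounding difference −$50 applied to Halvorsen → $140,400.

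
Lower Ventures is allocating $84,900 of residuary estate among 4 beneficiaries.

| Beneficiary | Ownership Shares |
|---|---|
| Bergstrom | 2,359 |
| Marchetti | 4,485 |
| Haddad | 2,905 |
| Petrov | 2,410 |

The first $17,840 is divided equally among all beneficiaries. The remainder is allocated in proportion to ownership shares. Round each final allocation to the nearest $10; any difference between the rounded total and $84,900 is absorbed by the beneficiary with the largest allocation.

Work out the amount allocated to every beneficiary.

Bergstrom: $17,470 | Marchetti: $29,200 | Haddad: $20,480 | Petrov: $17,750

$17,840 shared equally gives $4,460 per beneficiary.
Remainder $67,060 by ownership shares (total 12,159): Bergstrom 13,010.49 → $13,010; Marchetti 24,735.92 → $24,740; Haddad 16,021.82 → $16,020; Petrov 13,291.77 → $13,290.
Totals: Bergstrom $4,460 + $13,010 = $17,470; Marchetti $4,460 + $24,740 = $29,200; Haddad $4,460 + $16,020 = $20,480; Petrov $4,460 + $13,290 = $17,750.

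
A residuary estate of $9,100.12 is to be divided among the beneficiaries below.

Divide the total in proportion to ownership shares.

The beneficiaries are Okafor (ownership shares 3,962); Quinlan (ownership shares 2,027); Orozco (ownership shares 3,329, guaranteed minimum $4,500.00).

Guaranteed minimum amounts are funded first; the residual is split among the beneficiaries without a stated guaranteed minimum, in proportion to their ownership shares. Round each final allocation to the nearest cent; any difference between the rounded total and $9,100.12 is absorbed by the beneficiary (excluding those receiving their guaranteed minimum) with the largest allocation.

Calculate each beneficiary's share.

Guaranteed amounts: Orozco $4,500.00. Residual $4,600.12.
Residual split over remaining ownership shares 5,989: Okafor 3,043.1918 → $3,043.19; Quinlan 1,556.9282 → $1,556.93.

Okafor: $3,043.19 | Quinlan: $1,556.93 | Orozco: $4,500.00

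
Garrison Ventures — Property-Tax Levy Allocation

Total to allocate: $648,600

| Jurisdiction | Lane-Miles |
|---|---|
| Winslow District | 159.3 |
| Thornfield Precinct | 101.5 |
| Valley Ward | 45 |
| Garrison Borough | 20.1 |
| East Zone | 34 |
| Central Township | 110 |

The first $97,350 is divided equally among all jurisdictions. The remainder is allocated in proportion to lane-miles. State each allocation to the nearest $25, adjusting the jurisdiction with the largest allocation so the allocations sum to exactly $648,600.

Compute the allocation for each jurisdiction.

Equal tier: $97,350 ÷ 6 = $16,225 apiece.
Remainder $551,250 by lane-miles (total 469.9): Winslow District 186,878.33 → $186,875; Thornfield Precinct 119,071.88 → $119,075; Valley Ward 52,790.49 → $52,800; Garrison Borough 23,579.75 → $23,575; East Zone 39,886.15 → $39,875; Central Township 129,043.41 → $129,050.
Totals: Winslow District $16,225 + $186,875 = $203,100; Thornfield Precinct $16,225 + $119,075 = $135,300; Valley Ward $16,225 + $52,800 = $69,025; Garrison Borough $16,225 + $23,575 = $39,800; East Zone $16,225 + $39,875 = $56,100; Central Township $16,225 + $129,050 = $145,275.

Winslow District: $203,100 | Thornfield Precinct: $135,300 | Valley Ward: $69,025 | Garrison Borough: $39,800 | East Zone: $56,100 | Central Township: $145,275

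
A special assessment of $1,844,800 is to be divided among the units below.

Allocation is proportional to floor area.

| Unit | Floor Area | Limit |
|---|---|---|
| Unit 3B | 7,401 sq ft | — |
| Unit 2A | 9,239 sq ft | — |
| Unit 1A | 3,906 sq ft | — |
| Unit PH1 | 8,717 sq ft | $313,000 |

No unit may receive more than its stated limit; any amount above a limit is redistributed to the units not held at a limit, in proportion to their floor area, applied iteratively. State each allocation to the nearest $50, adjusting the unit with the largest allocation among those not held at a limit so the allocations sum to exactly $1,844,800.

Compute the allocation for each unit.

Unit 3B: $551,800 · Unit 2A: $688,800 · Unit 1A: $291,200 · Unit PH1: $313,000

Floor area total: 29,263.
Pro-rata shares before constraints: Unit 3B 466,574.34; Unit 2A 582,445.65; Unit 1A 246,242.31; Unit PH1 549,537.70.
Capped: Unit PH1 ($313,000); remaining pool $1,531,800 reallocated over remaining floor area 20,546.
Redistributed shares: Unit 3B 551,779.02 → $551,800; Unit 2A 688,810.48 → $688,800; Unit 1A 291,210.49 → $291,200.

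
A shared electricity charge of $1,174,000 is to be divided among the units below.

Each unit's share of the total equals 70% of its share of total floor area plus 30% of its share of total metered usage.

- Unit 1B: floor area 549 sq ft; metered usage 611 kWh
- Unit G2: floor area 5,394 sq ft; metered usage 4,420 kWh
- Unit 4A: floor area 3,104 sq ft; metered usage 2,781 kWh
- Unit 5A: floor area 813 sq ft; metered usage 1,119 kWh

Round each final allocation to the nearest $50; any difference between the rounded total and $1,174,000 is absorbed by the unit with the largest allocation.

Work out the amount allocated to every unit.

Unit 1B: $69,850; Unit G2: $623,850; Unit 4A: $368,400; Unit 5A: $111,900

Totals — floor area 9,860, metered usage 8,931.
Blended shares (70% floor area + 30% metered usage): Unit 1B 0.0595; Unit G2 0.5314; Unit 4A 0.3138; Unit 5A 0.0953.
Pro-rata amounts: Unit 1B 69,852.62; Unit G2 623,878.62; Unit 4A 368,379.25; Unit 5A 111,889.51.
Rounded to nearest $50: Unit 1B $69,850; Unit G2 $623,900; Unit 4A $368,400; Unit 5A $111,900. Sum = $1,174,050.
Difference $1,174,000 − $1,174,050 = −$50 applied to largest allocation (Unit G2): Unit G2 becomes $623,850.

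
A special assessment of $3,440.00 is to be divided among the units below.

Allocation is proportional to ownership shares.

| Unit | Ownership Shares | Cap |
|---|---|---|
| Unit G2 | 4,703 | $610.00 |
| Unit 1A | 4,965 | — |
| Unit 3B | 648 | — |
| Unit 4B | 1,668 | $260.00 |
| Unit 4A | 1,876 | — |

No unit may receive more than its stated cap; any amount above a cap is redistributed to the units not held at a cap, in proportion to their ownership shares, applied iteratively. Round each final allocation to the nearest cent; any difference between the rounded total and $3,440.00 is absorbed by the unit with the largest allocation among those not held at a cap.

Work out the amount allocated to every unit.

Unit G2: $610.00; Unit 1A: $1,703.84; Unit 3B: $222.37; Unit 4B: $260.00; Unit 4A: $643.79

Sum of ownership shares: 13,860.
Unconstrained shares: Unit G2 1,167.2670; Unit 1A 1,232.2944; Unit 3B 160.8312; Unit 4B 413.9913; Unit 4A 465.6162.
Cap binds for Unit G2 ($610.00), Unit 4B ($260.00); remaining pool $2,570.00 reallocated over remaining ownership shares 7,489.
Redistributed shares: Unit 1A 1,703.8390 → $1,703.84; Unit 3B 222.3741 → $222.37; Unit 4A 643.7869 → $643.79.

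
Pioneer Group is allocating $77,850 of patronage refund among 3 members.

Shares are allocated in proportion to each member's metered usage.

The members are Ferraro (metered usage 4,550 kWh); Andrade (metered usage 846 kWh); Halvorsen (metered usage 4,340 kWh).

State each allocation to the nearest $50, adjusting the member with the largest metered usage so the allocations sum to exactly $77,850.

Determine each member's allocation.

Ferraro: $36,400 · Andrade: $6,750 · Halvorsen: $34,700

Sum of metered usage: 4,550 + 846 + 4,340 = 9,736.
Proportional shares: Ferraro 36,382.24; Andrade 6,764.70; Halvorsen 34,703.06.
Rounded to nearest $50: Ferraro $36,400; Andrade $6,750; Halvorsen $34,700. Sum = $77,850.
No rounding difference to absorb.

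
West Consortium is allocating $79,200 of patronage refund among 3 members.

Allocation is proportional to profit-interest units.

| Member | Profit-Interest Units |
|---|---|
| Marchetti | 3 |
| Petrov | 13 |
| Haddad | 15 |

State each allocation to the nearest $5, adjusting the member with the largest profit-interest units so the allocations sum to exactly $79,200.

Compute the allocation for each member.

Sum of profit-interest units: 31.
Pro-rata amounts: Marchetti 3/31 × $79,200 = 7,664.52; Petrov 13/31 × $79,200 = 33,212.90; Haddad 15/31 × $79,200 = 38,322.58.
Rounded to nearest $5: Marchetti $7,665; Petrov $33,215; Haddad $38,325. Sum = $79,205.
Difference $79,200 − $79,205 = −$5 applied to largest profit-interest units (Haddad): Haddad becomes $38,320.

Marchetti: $7,665 | Petrov: $33,215 | Haddad: $38,320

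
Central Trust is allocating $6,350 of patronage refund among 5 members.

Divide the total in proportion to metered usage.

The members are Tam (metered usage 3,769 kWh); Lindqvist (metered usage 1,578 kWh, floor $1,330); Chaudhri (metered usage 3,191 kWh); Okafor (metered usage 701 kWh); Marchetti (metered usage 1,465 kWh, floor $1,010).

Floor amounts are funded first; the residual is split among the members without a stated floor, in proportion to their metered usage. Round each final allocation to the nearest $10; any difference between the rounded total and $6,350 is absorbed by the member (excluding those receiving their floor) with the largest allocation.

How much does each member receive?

Fund the minimums — Lindqvist $1,330; Marchetti $1,010. Remaining pool $4,010.
Remaining pool split over remaining metered usage 7,661: Tam 1,972.81 → $1,970; Chaudhri 1,670.27 → $1,670; Okafor 366.92 → $370.

Tam: $1,970 | Lindqvist: $1,330 | Chaudhri: $1,670 | Okafor: $370 | Marchetti: $1,010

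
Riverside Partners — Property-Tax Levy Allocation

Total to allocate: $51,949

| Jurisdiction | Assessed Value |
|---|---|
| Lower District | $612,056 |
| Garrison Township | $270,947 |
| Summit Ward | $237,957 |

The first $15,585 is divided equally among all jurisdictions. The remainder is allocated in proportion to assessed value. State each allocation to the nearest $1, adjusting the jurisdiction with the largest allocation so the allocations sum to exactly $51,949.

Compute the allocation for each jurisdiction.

$15,585 shared equally gives $5,195 per jurisdiction.
Remainder $36,364 by assessed value (total 1,120,960): Lower District 19,855.13 → $19,855; Garrison Township 8,789.53 → $8,790; Summit Ward 7,719.34 → $7,719.
Totals: Lower District $5,195 + $19,855 = $25,050; Garrison Township $5,195 + $8,790 = $13,985; Summit Ward $5,195 + $7,719 = $12,914.

Lower District: $25,050 · Garrison Township: $13,985 · Summit Ward: $12,914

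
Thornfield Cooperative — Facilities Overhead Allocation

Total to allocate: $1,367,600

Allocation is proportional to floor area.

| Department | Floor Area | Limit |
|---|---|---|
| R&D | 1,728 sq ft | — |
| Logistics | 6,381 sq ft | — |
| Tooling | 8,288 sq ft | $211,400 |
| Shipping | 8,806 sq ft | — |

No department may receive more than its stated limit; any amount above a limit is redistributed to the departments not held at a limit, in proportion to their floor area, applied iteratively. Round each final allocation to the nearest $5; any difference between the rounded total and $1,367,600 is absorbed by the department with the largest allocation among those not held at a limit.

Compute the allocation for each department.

Total floor area = 25,203.
Proportional shares (ignoring caps): R&D 93,767.12; Logistics 346,254.64; Tooling 449,734.90; Shipping 477,843.34.
Capped: Tooling ($211,400); residual $1,156,200 reallocated over remaining floor area 16,915.
Remaining shares: R&D 118,114.90 → $118,115; Logistics 436,163.89 → $436,165; Shipping 601,921.21 → $601,920.

R&D: $118,115 · Logistics: $436,165 · Tooling: $211,400 · Shipping: $601,920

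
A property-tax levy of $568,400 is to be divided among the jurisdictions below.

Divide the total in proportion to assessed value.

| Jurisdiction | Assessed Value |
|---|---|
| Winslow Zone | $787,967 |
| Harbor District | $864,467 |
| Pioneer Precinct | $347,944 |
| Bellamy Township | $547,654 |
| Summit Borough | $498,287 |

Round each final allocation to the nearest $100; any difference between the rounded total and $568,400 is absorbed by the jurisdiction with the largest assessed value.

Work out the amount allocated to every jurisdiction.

Assessed value total: 787,967 + 864,467 + 347,944 + 547,654 + 498,287 = 3,046,319.
Proportional shares: Winslow Zone 147,023.49; Harbor District 161,297.30; Pioneer Precinct 64,921.42; Bellamy Township 102,184.48; Summit Borough 92,973.30.
After rounding ($100): Winslow Zone $147,000; Harbor District $161,300; Pioneer Precinct $64,900; Bellamy Township $102,200; Summit Borough $93,000. Sum = $568,400.
Rounded total matches; no reconciliation needed.

Winslow Zone: $147,000; Harbor District: $161,300; Pioneer Precinct: $64,900; Bellamy Township: $102,200; Summit Borough: $93,000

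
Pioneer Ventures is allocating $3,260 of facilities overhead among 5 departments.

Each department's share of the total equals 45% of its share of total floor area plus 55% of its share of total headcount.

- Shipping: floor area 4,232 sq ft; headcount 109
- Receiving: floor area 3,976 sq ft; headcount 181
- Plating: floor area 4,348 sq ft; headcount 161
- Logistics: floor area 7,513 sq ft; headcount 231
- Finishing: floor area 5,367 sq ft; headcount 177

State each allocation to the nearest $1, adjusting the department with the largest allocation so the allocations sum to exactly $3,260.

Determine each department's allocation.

Totals — floor area 25,436, headcount 859.
Composite weights (45% floor area + 55% headcount): Shipping 0.1447; Receiving 0.1862; Plating 0.1800; Logistics 0.2808; Finishing 0.2083.
Pro-rata amounts: Shipping 471.59; Receiving 607.12; Plating 586.82; Logistics 915.47; Finishing 678.99.
Rounded to nearest $1: Shipping $472; Receiving $607; Plating $587; Logistics $915; Finishing $679. Sum = $3,260.
Sum already equals the total — no adjustment.

Shipping: $472 | Receiving: $607 | Plating: $587 | Logistics: $915 | Finishing: $679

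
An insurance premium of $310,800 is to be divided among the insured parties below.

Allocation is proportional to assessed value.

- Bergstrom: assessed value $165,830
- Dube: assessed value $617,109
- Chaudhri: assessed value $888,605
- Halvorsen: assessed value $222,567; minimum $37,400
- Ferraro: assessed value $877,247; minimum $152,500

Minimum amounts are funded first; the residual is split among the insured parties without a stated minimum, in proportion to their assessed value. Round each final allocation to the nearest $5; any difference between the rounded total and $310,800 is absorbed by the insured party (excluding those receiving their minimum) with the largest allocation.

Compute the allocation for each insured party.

Minimums first: Halvorsen $37,400; Ferraro $152,500. Balance $120,900.
Balance split over remaining assessed value 1,671,544: Bergstrom 11,994.21 → $11,995; Dube 44,634.47 → $44,635; Chaudhri 64,271.32 → $64,270.

Bergstrom: $11,995; Dube: $44,635; Chaudhri: $64,270; Halvorsen: $37,400; Ferraro: $152,500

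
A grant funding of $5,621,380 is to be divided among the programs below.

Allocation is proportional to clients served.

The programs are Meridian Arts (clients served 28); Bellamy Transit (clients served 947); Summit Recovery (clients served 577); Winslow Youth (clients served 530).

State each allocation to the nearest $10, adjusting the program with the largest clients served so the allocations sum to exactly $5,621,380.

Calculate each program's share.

Sum of clients served: 2,082.
Raw shares: Meridian Arts 28/2,082 × $5,621,380 = 75,599.73; Bellamy Transit 947/2,082 × $5,621,380 = 2,556,890.90; Summit Recovery 577/2,082 × $5,621,380 = 1,557,894.46; Winslow Youth 530/2,082 × $5,621,380 = 1,430,994.91.
After rounding ($10): Meridian Arts $75,600; Bellamy Transit $2,556,890; Summit Recovery $1,557,890; Winslow Youth $1,430,990. Sum = $5,621,370.
Difference $5,621,380 − $5,621,370 = +$10 applied to largest clients served (Bellamy Transit): Bellamy Transit becomes $2,556,900.

Meridian Arts: $75,600; Bellamy Transit: $2,556,900; Summit Recovery: $1,557,890; Winslow Youth: $1,430,990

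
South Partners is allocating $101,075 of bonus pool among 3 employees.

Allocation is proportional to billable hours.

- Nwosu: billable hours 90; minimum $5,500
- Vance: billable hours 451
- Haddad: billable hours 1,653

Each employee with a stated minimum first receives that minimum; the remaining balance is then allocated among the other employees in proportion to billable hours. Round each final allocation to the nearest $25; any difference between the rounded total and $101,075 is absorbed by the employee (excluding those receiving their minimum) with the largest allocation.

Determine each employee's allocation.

Nwosu: $5,500 | Vance: $20,475 | Haddad: $75,100

Guaranteed amounts: Nwosu $5,500. Remaining pool $95,575.
Remaining pool split over remaining billable hours 2,104: Vance 20,486.85 → $20,475; Haddad 75,088.15 → $75,100.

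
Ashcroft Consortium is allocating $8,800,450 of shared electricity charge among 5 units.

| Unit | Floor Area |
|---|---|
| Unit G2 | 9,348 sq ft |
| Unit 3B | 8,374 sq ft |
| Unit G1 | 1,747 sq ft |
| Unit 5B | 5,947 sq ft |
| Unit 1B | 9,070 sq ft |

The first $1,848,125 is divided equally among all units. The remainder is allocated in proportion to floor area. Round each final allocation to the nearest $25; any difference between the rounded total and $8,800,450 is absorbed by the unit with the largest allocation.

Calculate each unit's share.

Unit G2: $2,254,175 | Unit 3B: $2,057,800 | Unit G1: $721,825 | Unit 5B: $1,568,525 | Unit 1B: $2,198,125

First tranche $1,848,125 split equally: $369,625 each.
Remainder $6,952,325 by floor area (total 34,486): Unit G2 1,884,542.54 → $1,884,550; Unit 3B 1,688,185.63 → $1,688,175; Unit G1 352,192.54 → $352,200; Unit 5B 1,198,906.13 → $1,198,900; Unit 1B 1,828,498.17 → $1,828,500.
Totals: Unit G2 $369,625 + $1,884,550 = $2,254,175; Unit 3B $369,625 + $1,688,175 = $2,057,800; Unit G1 $369,625 + $352,200 = $721,825; Unit 5B $369,625 + $1,198,900 = $1,568,525; Unit 1B $369,625 + $1,828,500 = $2,198,125.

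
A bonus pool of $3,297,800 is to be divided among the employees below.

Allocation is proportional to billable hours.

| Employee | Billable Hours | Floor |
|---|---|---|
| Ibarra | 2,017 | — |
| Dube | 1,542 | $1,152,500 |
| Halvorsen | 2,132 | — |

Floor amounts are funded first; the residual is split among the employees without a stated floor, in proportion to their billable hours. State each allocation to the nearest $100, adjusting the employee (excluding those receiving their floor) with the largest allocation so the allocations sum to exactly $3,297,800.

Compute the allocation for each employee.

Guaranteed amounts: Dube $1,152,500. Residual $2,145,300.
Residual split over remaining billable hours 4,149: Ibarra 1,042,918.80 → $1,042,900; Halvorsen 1,102,381.20 → $1,102,400.

Ibarra: $1,042,900 | Dube: $1,152,500 | Halvorsen: $1,102,400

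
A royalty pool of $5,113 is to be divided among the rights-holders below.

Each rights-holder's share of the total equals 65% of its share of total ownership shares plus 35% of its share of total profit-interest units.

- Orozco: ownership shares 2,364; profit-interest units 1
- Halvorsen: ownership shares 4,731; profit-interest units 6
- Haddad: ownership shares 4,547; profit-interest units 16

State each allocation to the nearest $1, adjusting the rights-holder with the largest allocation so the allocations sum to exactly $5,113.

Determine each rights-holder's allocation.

Totals — ownership shares 11,642, profit-interest units 23.
Composite weights (65% ownership shares + 35% profit-interest units): Orozco 0.1472; Halvorsen 0.3554; Haddad 0.4973.
Proportional shares: Orozco 752.66; Halvorsen 1,817.40; Haddad 2,542.94.
At nearest $1: Orozco $753; Halvorsen $1,817; Haddad $2,543. Sum = $5,113.
No rounding difference to absorb.

Orozco: $753; Halvorsen: $1,817; Haddad: $2,543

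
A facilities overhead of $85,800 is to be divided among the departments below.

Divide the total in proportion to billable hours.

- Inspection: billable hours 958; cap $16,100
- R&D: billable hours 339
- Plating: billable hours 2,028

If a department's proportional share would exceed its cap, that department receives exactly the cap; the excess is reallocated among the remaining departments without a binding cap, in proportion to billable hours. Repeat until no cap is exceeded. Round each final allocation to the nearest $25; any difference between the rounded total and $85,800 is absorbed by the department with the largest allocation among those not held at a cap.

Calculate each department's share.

Inspection: $16,100 | R&D: $9,975 | Plating: $59,725

Billable hours total: 3,325.
Unconstrained shares: Inspection 24,720.72; R&D 8,747.73; Plating 52,331.55.
Capped: Inspection ($16,100); remaining pool $69,700 reallocated over remaining billable hours 2,367.
Redistributed shares: R&D 9,982.38 → $9,975; Plating 59,717.62 → $59,725.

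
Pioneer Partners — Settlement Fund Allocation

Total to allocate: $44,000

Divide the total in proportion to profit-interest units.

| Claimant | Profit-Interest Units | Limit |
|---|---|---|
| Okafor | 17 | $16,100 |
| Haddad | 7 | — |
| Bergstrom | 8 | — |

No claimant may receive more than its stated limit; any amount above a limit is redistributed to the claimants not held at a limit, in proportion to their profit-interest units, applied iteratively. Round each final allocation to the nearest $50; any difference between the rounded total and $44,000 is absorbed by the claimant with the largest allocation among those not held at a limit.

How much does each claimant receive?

Okafor: $16,100; Haddad: $13,000; Bergstrom: $14,900

Sum of profit-interest units: 32.
Unconstrained shares: Okafor 23,375.00; Haddad 9,625.00; Bergstrom 11,000.00.
Cap binds for Okafor ($16,100); remaining pool $27,900 reallocated over remaining profit-interest units 15.
Shares after redistribution: Haddad 13,020.00 → $13,000; Bergstrom 14,880.00 → $14,900.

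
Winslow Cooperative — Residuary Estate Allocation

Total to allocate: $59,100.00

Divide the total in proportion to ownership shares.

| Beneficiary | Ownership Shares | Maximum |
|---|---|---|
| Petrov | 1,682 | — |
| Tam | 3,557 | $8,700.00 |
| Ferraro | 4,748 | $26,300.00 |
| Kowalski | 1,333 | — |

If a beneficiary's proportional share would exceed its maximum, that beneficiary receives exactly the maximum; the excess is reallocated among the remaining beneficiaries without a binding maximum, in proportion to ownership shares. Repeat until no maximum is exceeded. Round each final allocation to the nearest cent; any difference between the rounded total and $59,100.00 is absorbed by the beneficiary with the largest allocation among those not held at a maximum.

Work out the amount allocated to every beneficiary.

Combined ownership shares = 11,320.
Unconstrained shares: Petrov 8,781.4664; Tam 18,570.5565; Ferraro 24,788.5866; Kowalski 6,959.3905.
Cap binds for Tam ($8,700.00); remaining pool $50,400.00 reallocated over remaining ownership shares 7,763.
Cap binds for Ferraro ($26,300.00); remaining pool $24,100.00 reallocated over remaining ownership shares 3,015.
Shares after redistribution: Petrov 13,444.8425 → $13,444.84; Kowalski 10,655.1575 → $10,655.16.

Petrov: $13,444.84 · Tam: $8,700.00 · Ferraro: $26,300.00 · Kowalski: $10,655.16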